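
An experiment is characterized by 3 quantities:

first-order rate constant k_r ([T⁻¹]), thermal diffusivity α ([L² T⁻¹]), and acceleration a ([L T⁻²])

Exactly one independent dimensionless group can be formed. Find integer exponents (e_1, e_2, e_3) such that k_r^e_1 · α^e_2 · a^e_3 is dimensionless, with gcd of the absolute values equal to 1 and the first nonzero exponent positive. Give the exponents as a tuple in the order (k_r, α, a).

(3, 1, -2)

L: e_1·(0) + e_2·(2) + e_3·(1) = 0
T: e_1·(-1) + e_2·(-1) + e_3·(-2) = 0
Solving this homogeneous linear system for the smallest-integer solution (first nonzero entry positive) gives (3, 1, -2).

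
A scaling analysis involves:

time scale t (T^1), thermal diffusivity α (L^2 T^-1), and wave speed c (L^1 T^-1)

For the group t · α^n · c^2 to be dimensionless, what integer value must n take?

Balance the L exponent: (2)·n from α, plus (0) + 2·(1) = 2 from the rest, must sum to zero.
2n + 2 = 0, so n = -1.

-1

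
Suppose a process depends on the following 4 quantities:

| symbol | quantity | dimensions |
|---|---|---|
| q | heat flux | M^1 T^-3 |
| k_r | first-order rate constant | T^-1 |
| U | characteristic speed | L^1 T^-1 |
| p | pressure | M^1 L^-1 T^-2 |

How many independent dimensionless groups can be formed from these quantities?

There are 4 variables and 3 base dimensions (M, L, T).
The dimension matrix has rank 3.
Independent dimensionless groups: 4 − 3 = 1.

1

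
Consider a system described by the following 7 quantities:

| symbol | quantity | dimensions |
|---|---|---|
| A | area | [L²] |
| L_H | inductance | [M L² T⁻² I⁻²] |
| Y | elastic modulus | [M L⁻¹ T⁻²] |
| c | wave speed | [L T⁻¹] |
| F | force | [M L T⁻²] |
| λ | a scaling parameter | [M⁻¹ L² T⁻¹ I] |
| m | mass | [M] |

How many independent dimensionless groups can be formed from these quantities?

There are 7 variables and 4 base dimensions (M, L, T, I).
The dimension matrix has rank 4.
Independent dimensionless groups: 7 − 4 = 3.

3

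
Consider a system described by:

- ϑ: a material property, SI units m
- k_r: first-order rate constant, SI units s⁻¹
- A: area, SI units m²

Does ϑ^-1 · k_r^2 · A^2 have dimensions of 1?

Sum the exponent of each base dimension across the product:
  L: −[ϑ]_L + 2·[k_r]_L + 2·[A]_L = −(1) + 2·(0) + 2·(2) = 3
  T: −[ϑ]_T + 2·[k_r]_T + 2·[A]_T = −(0) + 2·(-1) + 2·(0) = -2
Net dimensions [L³ T⁻²] ≠ [1] — not dimensionless.

no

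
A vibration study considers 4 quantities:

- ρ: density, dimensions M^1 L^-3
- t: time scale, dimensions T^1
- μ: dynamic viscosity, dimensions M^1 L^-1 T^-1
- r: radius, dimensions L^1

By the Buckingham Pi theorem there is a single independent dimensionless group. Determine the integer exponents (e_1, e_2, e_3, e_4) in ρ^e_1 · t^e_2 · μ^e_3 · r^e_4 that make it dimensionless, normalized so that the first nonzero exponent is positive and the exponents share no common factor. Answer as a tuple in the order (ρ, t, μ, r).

M: e_1·(1) + e_2·(0) + e_3·(1) + e_4·(0) = 0
L: e_1·(-3) + e_2·(0) + e_3·(-1) + e_4·(1) = 0
T: e_1·(0) + e_2·(1) + e_3·(-1) + e_4·(0) = 0
Solving this homogeneous linear system for the smallest-integer solution (first nonzero entry positive) gives (1, -1, -1, 2).

(1, -1, -1, 2)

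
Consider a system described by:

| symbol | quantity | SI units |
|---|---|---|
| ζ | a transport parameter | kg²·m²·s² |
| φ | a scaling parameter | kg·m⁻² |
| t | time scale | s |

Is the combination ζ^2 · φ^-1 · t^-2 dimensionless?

Sum the exponent of each base dimension across the product:
  M: 2·[ζ]_M − [φ]_M − 2·[t]_M = 2·(2) − (1) − 2·(0) = 3
  L: 2·[ζ]_L − [φ]_L − 2·[t]_L = 2·(2) − (-2) − 2·(0) = 6
  T: 2·[ζ]_T − [φ]_T − 2·[t]_T = 2·(2) − (0) − 2·(1) = 2
Net dimensions [M³ L⁶ T²] ≠ [1] — not dimensionless.

no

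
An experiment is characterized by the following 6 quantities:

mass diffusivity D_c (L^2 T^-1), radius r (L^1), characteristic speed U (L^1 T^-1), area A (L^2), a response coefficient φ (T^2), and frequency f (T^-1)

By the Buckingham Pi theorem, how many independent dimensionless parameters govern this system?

There are 6 variables and 2 base dimensions (L, T).
The dimension matrix has rank 2.
Independent dimensionless groups: 6 − 2 = 4.

4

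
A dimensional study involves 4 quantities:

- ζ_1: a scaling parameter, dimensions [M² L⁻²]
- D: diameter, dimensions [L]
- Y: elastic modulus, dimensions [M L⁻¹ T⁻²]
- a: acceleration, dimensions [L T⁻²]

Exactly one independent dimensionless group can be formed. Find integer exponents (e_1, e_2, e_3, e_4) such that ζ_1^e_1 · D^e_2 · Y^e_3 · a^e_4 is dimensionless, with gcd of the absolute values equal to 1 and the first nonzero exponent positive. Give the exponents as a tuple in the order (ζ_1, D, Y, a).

(1, -2, -2, 2)

M: e_1·(2) + e_2·(0) + e_3·(1) + e_4·(0) = 0
L: e_1·(-2) + e_2·(1) + e_3·(-1) + e_4·(1) = 0
T: e_1·(0) + e_2·(0) + e_3·(-2) + e_4·(-2) = 0
Solving this homogeneous linear system for the smallest-integer solution (first nonzero entry positive) gives (1, -2, -2, 2).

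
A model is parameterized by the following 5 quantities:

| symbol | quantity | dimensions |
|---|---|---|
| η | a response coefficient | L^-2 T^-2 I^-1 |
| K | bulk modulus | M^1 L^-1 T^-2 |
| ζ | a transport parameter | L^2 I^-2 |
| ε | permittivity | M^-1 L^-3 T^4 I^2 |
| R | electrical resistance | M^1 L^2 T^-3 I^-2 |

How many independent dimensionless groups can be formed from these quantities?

There are 5 variables and 4 base dimensions (M, L, T, I).
The dimension matrix has rank 4.
Independent dimensionless groups: 5 − 4 = 1.

1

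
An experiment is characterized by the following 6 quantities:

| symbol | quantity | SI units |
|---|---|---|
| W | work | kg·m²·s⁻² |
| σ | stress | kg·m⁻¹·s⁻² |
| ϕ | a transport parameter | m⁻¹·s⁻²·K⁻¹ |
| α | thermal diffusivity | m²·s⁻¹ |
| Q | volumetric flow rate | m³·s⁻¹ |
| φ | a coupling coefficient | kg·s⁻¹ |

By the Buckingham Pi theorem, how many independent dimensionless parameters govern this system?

There are 6 variables and 4 base dimensions (M, L, T, Θ).
The dimension matrix has rank 4.
Independent dimensionless groups: 6 − 4 = 2.

2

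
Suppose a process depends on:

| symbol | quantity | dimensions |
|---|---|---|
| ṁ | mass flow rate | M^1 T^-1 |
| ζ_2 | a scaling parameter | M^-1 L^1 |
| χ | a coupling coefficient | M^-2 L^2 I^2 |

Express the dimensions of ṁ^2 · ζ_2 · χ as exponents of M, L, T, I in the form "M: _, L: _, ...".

Collect each base-dimension exponent across the product:
  M: 2·(1) + (-1) + (-2) = -1
  L: 2·(0) + (1) + (2) = 3
  T: 2·(-1) + (0) + (0) = -2
  I: 2·(0) + (0) + (2) = 2
So the dimensions are [M⁻¹ L³ T⁻² I²].

M: -1, L: 3, T: -2, I: 2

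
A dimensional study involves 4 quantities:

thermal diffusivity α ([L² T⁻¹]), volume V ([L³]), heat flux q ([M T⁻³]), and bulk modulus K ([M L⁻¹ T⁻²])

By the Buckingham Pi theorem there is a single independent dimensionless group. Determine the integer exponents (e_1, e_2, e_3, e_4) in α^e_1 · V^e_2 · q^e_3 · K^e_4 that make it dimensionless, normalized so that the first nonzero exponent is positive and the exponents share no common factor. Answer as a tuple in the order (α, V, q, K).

(3, -1, -3, 3)

M: e_1·(0) + e_2·(0) + e_3·(1) + e_4·(1) = 0
L: e_1·(2) + e_2·(3) + e_3·(0) + e_4·(-1) = 0
T: e_1·(-1) + e_2·(0) + e_3·(-3) + e_4·(-2) = 0
Solving this homogeneous linear system for the smallest-integer solution (first nonzero entry positive) gives (3, -1, -3, 3).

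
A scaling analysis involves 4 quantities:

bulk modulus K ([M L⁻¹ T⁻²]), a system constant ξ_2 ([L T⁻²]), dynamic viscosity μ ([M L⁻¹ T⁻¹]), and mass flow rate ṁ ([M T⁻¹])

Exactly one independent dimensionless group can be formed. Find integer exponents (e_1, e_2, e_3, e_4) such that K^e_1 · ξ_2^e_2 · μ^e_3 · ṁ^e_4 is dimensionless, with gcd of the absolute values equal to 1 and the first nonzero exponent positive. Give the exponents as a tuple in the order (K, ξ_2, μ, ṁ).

(2, -1, -3, 1)

M: e_1·(1) + e_2·(0) + e_3·(1) + e_4·(1) = 0
L: e_1·(-1) + e_2·(1) + e_3·(-1) + e_4·(0) = 0
T: e_1·(-2) + e_2·(-2) + e_3·(-1) + e_4·(-1) = 0
Solving this homogeneous linear system for the smallest-integer solution (first nonzero entry positive) gives (2, -1, -3, 1).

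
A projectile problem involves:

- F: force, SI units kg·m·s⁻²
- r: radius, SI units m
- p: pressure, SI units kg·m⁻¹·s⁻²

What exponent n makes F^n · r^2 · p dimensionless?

Balance the M exponent: (1)·n from F, plus 2·(0) + (1) = 1 from the rest, must sum to zero.
n + 1 = 0, so n = -1.

-1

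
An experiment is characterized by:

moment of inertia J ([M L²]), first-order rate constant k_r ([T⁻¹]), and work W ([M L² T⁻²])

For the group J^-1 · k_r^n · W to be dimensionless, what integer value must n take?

-2

Balance the T exponent: (-1)·n from k_r, plus −(0) + (-2) = -2 from the rest, must sum to zero.
−n − 2 = 0, so n = -2.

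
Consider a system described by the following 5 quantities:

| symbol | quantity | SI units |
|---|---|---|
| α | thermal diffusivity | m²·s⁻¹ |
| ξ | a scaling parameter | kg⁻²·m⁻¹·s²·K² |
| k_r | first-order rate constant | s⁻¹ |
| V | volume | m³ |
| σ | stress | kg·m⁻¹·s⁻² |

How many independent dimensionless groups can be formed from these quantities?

There are 5 variables and 4 base dimensions (M, L, T, Θ).
The dimension matrix has rank 4.
Independent dimensionless groups: 5 − 4 = 1.

1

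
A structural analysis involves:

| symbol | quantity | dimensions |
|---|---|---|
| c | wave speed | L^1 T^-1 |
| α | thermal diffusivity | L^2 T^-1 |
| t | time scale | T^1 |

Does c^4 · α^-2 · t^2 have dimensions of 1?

Sum the exponent of each base dimension across the product:
  L: 4·[c]_L − 2·[α]_L + 2·[t]_L = 4·(1) − 2·(2) + 2·(0) = 0
  T: 4·[c]_T − 2·[α]_T + 2·[t]_T = 4·(-1) − 2·(-1) + 2·(1) = 0
All base exponents vanish — dimensionless.

yes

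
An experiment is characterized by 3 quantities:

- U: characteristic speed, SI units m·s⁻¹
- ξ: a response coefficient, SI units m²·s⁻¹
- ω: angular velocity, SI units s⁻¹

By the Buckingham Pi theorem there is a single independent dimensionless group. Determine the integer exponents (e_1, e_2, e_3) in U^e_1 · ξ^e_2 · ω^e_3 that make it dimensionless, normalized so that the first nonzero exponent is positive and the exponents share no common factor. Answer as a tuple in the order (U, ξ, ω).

L: e_1·(1) + e_2·(2) + e_3·(0) = 0
T: e_1·(-1) + e_2·(-1) + e_3·(-1) = 0
Solving this homogeneous linear system for the smallest-integer solution (first nonzero entry positive) gives (2, -1, -1).

(2, -1, -1)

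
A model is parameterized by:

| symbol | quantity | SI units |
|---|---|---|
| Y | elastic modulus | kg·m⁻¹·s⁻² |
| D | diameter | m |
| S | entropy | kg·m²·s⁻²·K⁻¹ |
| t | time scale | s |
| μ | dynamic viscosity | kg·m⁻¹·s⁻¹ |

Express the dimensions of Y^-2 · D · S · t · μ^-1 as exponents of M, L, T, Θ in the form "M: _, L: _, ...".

M: -2, L: 6, T: 4, Θ: -1

Collect each base-dimension exponent across the product:
  M: −2·(1) + (0) + (1) + (0) − (1) = -2
  L: −2·(-1) + (1) + (2) + (0) − (-1) = 6
  T: −2·(-2) + (0) + (-2) + (1) − (-1) = 4
  Θ: −2·(0) + (0) + (-1) + (0) − (0) = -1
So the dimensions are [M⁻² L⁶ T⁴ Θ⁻¹].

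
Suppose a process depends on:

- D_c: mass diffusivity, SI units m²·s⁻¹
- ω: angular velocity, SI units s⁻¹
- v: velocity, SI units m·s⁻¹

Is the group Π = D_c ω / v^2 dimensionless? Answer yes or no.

Sum the exponent of each base dimension across the product:
  M: [D_c]_M + [ω]_M − 2·[v]_M = (0) + (0) − 2·(0) = 0
  L: [D_c]_L + [ω]_L − 2·[v]_L = (2) + (0) − 2·(1) = 0
  T: [D_c]_T + [ω]_T − 2·[v]_T = (-1) + (-1) − 2·(-1) = 0
  Θ: [D_c]_Θ + [ω]_Θ − 2·[v]_Θ = (0) + (0) − 2·(0) = 0
All base exponents vanish — dimensionless.

yes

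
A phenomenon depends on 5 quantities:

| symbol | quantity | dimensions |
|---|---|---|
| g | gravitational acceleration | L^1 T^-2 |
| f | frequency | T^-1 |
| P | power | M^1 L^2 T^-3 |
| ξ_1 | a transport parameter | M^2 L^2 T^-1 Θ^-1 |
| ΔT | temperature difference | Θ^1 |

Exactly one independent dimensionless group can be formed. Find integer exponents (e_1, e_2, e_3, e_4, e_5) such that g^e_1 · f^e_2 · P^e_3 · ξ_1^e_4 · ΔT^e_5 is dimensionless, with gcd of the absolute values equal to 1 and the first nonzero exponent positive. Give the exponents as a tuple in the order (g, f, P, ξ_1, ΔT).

(2, 1, -2, 1, 1)

M: e_1·(0) + e_2·(0) + e_3·(1) + e_4·(2) + e_5·(0) = 0
L: e_1·(1) + e_2·(0) + e_3·(2) + e_4·(2) + e_5·(0) = 0
T: e_1·(-2) + e_2·(-1) + e_3·(-3) + e_4·(-1) + e_5·(0) = 0
Θ: e_1·(0) + e_2·(0) + e_3·(0) + e_4·(-1) + e_5·(1) = 0
Solving this homogeneous linear system for the smallest-integer solution (first nonzero entry positive) gives (2, 1, -2, 1, 1).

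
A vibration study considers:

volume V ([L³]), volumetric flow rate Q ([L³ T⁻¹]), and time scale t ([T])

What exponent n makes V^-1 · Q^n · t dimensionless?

1

Balance the L exponent: (3)·n from Q, plus −(3) + (0) = -3 from the rest, must sum to zero.
3n − 3 = 0, so n = 1.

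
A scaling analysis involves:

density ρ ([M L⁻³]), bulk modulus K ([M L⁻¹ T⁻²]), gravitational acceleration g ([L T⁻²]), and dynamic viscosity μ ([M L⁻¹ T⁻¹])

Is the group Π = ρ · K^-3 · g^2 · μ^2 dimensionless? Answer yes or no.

yes

Sum the exponent of each base dimension across the product:
  M: [ρ]_M − 3·[K]_M + 2·[g]_M + 2·[μ]_M = (1) − 3·(1) + 2·(0) + 2·(1) = 0
  L: [ρ]_L − 3·[K]_L + 2·[g]_L + 2·[μ]_L = (-3) − 3·(-1) + 2·(1) + 2·(-1) = 0
  T: [ρ]_T − 3·[K]_T + 2·[g]_T + 2·[μ]_T = (0) − 3·(-2) + 2·(-2) + 2·(-1) = 0
  I: [ρ]_I − 3·[K]_I + 2·[g]_I + 2·[μ]_I = (0) − 3·(0) + 2·(0) + 2·(0) = 0
All base exponents vanish — dimensionless.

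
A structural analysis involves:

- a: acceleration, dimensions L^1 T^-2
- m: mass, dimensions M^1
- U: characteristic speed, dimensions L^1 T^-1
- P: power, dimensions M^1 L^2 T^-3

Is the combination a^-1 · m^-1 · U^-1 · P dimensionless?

yes

Sum the exponent of each base dimension across the product:
  M: −[a]_M − [m]_M − [U]_M + [P]_M = −(0) − (1) − (0) + (1) = 0
  L: −[a]_L − [m]_L − [U]_L + [P]_L = −(1) − (0) − (1) + (2) = 0
  T: −[a]_T − [m]_T − [U]_T + [P]_T = −(-2) − (0) − (-1) + (-3) = 0
All base exponents vanish — dimensionless.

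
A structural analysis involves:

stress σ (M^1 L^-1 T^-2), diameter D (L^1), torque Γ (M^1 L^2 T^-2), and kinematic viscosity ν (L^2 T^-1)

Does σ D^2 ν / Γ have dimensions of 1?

no

Sum the exponent of each base dimension across the product:
  M: [σ]_M + 2·[D]_M − [Γ]_M + [ν]_M = (1) + 2·(0) − (1) + (0) = 0
  L: [σ]_L + 2·[D]_L − [Γ]_L + [ν]_L = (-1) + 2·(1) − (2) + (2) = 1
  T: [σ]_T + 2·[D]_T − [Γ]_T + [ν]_T = (-2) + 2·(0) − (-2) + (-1) = -1
Net dimensions [L T⁻¹] ≠ [1] — not dimensionless.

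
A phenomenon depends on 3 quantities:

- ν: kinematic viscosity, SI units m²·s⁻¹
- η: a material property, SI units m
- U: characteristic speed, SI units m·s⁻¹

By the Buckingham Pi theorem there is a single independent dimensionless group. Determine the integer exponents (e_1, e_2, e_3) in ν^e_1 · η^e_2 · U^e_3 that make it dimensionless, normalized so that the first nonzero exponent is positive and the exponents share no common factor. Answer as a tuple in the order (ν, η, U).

L: e_1·(2) + e_2·(1) + e_3·(1) = 0
T: e_1·(-1) + e_2·(0) + e_3·(-1) = 0
Solving this homogeneous linear system for the smallest-integer solution (first nonzero entry positive) gives (1, -1, -1).

(1, -1, -1)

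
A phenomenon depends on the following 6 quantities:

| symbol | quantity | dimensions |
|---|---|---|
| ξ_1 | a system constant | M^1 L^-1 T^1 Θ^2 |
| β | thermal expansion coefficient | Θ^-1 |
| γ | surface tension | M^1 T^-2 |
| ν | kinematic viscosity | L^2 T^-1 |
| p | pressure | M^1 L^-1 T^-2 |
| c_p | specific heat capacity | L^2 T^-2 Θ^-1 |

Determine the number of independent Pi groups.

There are 6 variables and 4 base dimensions (M, L, T, Θ).
The dimension matrix has rank 4.
Independent dimensionless groups: 6 − 4 = 2.

2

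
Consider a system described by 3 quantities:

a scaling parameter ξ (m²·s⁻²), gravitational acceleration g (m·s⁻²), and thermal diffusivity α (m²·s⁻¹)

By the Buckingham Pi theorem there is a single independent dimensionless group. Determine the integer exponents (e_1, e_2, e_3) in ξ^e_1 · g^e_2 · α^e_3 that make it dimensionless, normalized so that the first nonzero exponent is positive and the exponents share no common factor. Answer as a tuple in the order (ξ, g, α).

L: e_1·(2) + e_2·(1) + e_3·(2) = 0
T: e_1·(-2) + e_2·(-2) + e_3·(-1) = 0
Solving this homogeneous linear system for the smallest-integer solution (first nonzero entry positive) gives (3, -2, -2).

(3, -2, -2)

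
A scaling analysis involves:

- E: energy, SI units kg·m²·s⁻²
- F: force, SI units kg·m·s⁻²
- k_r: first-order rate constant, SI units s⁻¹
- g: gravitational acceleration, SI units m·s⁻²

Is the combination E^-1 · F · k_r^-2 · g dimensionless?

Sum the exponent of each base dimension across the product:
  M: −[E]_M + [F]_M − 2·[k_r]_M + [g]_M = −(1) + (1) − 2·(0) + (0) = 0
  L: −[E]_L + [F]_L − 2·[k_r]_L + [g]_L = −(2) + (1) − 2·(0) + (1) = 0
  T: −[E]_T + [F]_T − 2·[k_r]_T + [g]_T = −(-2) + (-2) − 2·(-1) + (-2) = 0
  Θ: −[E]_Θ + [F]_Θ − 2·[k_r]_Θ + [g]_Θ = −(0) + (0) − 2·(0) + (0) = 0
  N: −[E]_N + [F]_N − 2·[k_r]_N + [g]_N = −(0) + (0) − 2·(0) + (0) = 0
All base exponents vanish — dimensionless.

yes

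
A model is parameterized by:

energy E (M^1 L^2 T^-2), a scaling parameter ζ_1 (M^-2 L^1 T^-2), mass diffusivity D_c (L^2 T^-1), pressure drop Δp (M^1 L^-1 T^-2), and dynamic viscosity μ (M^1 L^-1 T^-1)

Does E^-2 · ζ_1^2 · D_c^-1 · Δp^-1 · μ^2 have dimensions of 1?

no

Sum the exponent of each base dimension across the product:
  M: −2·[E]_M + 2·[ζ_1]_M − [D_c]_M − [Δp]_M + 2·[μ]_M = −2·(1) + 2·(-2) − (0) − (1) + 2·(1) = -5
  L: −2·[E]_L + 2·[ζ_1]_L − [D_c]_L − [Δp]_L + 2·[μ]_L = −2·(2) + 2·(1) − (2) − (-1) + 2·(-1) = -5
  T: −2·[E]_T + 2·[ζ_1]_T − [D_c]_T − [Δp]_T + 2·[μ]_T = −2·(-2) + 2·(-2) − (-1) − (-2) + 2·(-1) = 1
Net dimensions [M⁻⁵ L⁻⁵ T] ≠ [1] — not dimensionless.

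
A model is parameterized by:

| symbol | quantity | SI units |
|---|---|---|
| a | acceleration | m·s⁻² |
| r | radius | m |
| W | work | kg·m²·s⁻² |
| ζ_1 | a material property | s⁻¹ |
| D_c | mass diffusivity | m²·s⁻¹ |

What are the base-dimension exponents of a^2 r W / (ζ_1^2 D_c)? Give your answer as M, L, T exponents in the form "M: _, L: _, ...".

Collect each base-dimension exponent across the product:
  M: 2·(0) + (0) + (1) − 2·(0) − (0) = 1
  L: 2·(1) + (1) + (2) − 2·(0) − (2) = 3
  T: 2·(-2) + (0) + (-2) − 2·(-1) − (-1) = -3
So the dimensions are [M L³ T⁻³].

M: 1, L: 3, T: -3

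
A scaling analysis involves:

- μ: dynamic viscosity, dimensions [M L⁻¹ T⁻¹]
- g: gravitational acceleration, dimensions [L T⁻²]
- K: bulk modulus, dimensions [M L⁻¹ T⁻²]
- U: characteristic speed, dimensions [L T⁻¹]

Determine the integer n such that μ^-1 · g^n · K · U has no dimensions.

Balance the L exponent: (1)·n from g, plus −(-1) + (-1) + (1) = 1 from the rest, must sum to zero.
n + 1 = 0, so n = -1.

-1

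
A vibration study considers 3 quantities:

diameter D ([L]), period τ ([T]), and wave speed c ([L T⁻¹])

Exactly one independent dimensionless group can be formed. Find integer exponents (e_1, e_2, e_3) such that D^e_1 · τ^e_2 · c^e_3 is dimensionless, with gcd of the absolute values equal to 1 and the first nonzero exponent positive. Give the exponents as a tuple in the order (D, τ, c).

(1, -1, -1)

L: e_1·(1) + e_2·(0) + e_3·(1) = 0
T: e_1·(0) + e_2·(1) + e_3·(-1) = 0
Solving this homogeneous linear system for the smallest-integer solution (first nonzero entry positive) gives (1, -1, -1).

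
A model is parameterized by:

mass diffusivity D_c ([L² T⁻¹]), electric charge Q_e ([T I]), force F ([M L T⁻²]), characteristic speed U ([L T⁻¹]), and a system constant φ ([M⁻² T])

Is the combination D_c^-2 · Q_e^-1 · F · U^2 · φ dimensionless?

Sum the exponent of each base dimension across the product:
  M: −2·[D_c]_M − [Q_e]_M + [F]_M + 2·[U]_M + [φ]_M = −2·(0) − (0) + (1) + 2·(0) + (-2) = -1
  L: −2·[D_c]_L − [Q_e]_L + [F]_L + 2·[U]_L + [φ]_L = −2·(2) − (0) + (1) + 2·(1) + (0) = -1
  T: −2·[D_c]_T − [Q_e]_T + [F]_T + 2·[U]_T + [φ]_T = −2·(-1) − (1) + (-2) + 2·(-1) + (1) = -2
  I: −2·[D_c]_I − [Q_e]_I + [F]_I + 2·[U]_I + [φ]_I = −2·(0) − (1) + (0) + 2·(0) + (0) = -1
Net dimensions [M⁻¹ L⁻¹ T⁻² I⁻¹] ≠ [1] — not dimensionless.

no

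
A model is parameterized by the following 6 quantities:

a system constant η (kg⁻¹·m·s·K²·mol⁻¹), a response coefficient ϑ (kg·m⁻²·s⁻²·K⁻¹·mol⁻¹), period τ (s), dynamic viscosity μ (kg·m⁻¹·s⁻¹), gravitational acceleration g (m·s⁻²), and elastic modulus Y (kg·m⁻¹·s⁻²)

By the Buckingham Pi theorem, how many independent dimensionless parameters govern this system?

1

There are 6 variables and 5 base dimensions (M, L, T, Θ, N).
The dimension matrix has rank 5.
Independent dimensionless groups: 6 − 5 = 1.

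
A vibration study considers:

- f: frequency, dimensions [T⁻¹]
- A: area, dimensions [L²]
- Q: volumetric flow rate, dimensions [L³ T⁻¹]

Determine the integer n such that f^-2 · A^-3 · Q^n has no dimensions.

Balance the L exponent: (3)·n from Q, plus −2·(0) − 3·(2) = -6 from the rest, must sum to zero.
3n − 6 = 0, so n = 2.

2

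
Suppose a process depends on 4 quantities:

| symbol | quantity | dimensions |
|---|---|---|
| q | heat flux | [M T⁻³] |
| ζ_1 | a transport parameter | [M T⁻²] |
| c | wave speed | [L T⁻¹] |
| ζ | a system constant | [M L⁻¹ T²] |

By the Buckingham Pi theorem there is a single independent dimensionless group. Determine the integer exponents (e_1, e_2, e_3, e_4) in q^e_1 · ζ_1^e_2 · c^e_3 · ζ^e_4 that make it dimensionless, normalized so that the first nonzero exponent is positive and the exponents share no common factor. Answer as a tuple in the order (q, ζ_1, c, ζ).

(3, -4, 1, 1)

M: e_1·(1) + e_2·(1) + e_3·(0) + e_4·(1) = 0
L: e_1·(0) + e_2·(0) + e_3·(1) + e_4·(-1) = 0
T: e_1·(-3) + e_2·(-2) + e_3·(-1) + e_4·(2) = 0
Solving this homogeneous linear system for the smallest-integer solution (first nonzero entry positive) gives (3, -4, 1, 1).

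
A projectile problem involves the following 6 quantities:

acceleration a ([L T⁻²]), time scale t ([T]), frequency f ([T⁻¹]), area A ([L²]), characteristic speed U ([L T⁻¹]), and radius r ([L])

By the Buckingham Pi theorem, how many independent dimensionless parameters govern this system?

There are 6 variables and 2 base dimensions (L, T).
The dimension matrix has rank 2.
Independent dimensionless groups: 6 − 2 = 4.

4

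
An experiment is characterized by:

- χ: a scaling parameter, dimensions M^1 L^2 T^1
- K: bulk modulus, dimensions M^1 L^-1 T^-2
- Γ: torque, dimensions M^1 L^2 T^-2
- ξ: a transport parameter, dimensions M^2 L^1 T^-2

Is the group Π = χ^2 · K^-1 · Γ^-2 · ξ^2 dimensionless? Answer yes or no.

no

Sum the exponent of each base dimension across the product:
  M: 2·[χ]_M − [K]_M − 2·[Γ]_M + 2·[ξ]_M = 2·(1) − (1) − 2·(1) + 2·(2) = 3
  L: 2·[χ]_L − [K]_L − 2·[Γ]_L + 2·[ξ]_L = 2·(2) − (-1) − 2·(2) + 2·(1) = 3
  T: 2·[χ]_T − [K]_T − 2·[Γ]_T + 2·[ξ]_T = 2·(1) − (-2) − 2·(-2) + 2·(-2) = 4
Net dimensions [M³ L³ T⁴] ≠ [1] — not dimensionless.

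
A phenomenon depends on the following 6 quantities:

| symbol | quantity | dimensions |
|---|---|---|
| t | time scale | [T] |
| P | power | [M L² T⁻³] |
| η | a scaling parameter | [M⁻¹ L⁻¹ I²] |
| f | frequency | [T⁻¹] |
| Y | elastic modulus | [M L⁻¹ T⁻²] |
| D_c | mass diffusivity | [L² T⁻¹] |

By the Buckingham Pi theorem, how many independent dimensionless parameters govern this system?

2

There are 6 variables and 4 base dimensions (M, L, T, I).
The dimension matrix has rank 4.
Independent dimensionless groups: 6 − 4 = 2.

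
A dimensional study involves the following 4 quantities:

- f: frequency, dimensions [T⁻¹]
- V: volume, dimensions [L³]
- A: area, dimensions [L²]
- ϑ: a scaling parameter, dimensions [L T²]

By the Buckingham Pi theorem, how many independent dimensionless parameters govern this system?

2

There are 4 variables and 2 base dimensions (L, T).
The dimension matrix has rank 2.
Independent dimensionless groups: 4 − 2 = 2.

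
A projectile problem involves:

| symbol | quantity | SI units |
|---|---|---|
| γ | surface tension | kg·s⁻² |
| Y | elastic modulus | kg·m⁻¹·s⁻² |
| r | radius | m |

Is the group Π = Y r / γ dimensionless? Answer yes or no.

Sum the exponent of each base dimension across the product:
  M: −[γ]_M + [Y]_M + [r]_M = −(1) + (1) + (0) = 0
  L: −[γ]_L + [Y]_L + [r]_L = −(0) + (-1) + (1) = 0
  T: −[γ]_T + [Y]_T + [r]_T = −(-2) + (-2) + (0) = 0
All base exponents vanish — dimensionless.

yes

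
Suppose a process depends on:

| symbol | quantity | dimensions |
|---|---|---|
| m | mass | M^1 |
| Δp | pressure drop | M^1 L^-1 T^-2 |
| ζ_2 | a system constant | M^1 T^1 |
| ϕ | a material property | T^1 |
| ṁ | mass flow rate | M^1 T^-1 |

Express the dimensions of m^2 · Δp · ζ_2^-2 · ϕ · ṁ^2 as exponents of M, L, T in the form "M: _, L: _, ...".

Collect each base-dimension exponent across the product:
  M: 2·(1) + (1) − 2·(1) + (0) + 2·(1) = 3
  L: 2·(0) + (-1) − 2·(0) + (0) + 2·(0) = -1
  T: 2·(0) + (-2) − 2·(1) + (1) + 2·(-1) = -5
So the dimensions are [M³ L⁻¹ T⁻⁵].

M: 3, L: -1, T: -5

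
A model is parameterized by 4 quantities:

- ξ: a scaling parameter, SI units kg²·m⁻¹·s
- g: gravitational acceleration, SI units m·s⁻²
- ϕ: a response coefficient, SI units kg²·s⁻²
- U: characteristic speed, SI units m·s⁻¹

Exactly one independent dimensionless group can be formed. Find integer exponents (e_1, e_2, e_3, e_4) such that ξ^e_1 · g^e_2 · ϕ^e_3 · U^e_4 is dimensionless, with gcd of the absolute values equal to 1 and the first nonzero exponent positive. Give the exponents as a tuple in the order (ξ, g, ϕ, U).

M: e_1·(2) + e_2·(0) + e_3·(2) + e_4·(0) = 0
L: e_1·(-1) + e_2·(1) + e_3·(0) + e_4·(1) = 0
T: e_1·(1) + e_2·(-2) + e_3·(-2) + e_4·(-1) = 0
Solving this homogeneous linear system for the smallest-integer solution (first nonzero entry positive) gives (1, 2, -1, -1).

(1, 2, -1, -1)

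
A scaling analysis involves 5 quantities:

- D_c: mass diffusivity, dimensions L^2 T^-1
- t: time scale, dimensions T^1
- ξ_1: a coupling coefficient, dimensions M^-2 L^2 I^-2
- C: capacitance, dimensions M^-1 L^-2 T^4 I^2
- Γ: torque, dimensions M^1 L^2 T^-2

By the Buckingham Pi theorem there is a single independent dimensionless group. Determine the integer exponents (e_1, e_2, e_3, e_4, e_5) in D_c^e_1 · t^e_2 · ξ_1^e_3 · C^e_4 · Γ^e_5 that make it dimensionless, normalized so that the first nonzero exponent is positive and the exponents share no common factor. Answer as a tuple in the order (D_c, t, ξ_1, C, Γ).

(3, 1, -1, -1, -3)

M: e_1·(0) + e_2·(0) + e_3·(-2) + e_4·(-1) + e_5·(1) = 0
L: e_1·(2) + e_2·(0) + e_3·(2) + e_4·(-2) + e_5·(2) = 0
T: e_1·(-1) + e_2·(1) + e_3·(0) + e_4·(4) + e_5·(-2) = 0
I: e_1·(0) + e_2·(0) + e_3·(-2) + e_4·(2) + e_5·(0) = 0
Solving this homogeneous linear system for the smallest-integer solution (first nonzero entry positive) gives (3, 1, -1, -1, -3).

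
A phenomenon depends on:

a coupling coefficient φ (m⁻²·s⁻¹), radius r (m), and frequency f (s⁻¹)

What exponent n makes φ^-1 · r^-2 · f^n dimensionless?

Balance the T exponent: (-1)·n from f, plus −(-1) − 2·(0) = 1 from the rest, must sum to zero.
−n + 1 = 0, so n = 1.

1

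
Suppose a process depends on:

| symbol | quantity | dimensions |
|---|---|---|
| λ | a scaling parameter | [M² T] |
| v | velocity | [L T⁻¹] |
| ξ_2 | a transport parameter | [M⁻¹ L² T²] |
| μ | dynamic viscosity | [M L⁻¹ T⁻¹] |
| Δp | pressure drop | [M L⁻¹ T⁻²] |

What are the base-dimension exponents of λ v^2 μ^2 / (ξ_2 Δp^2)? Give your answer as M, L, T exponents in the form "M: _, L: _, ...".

Collect each base-dimension exponent across the product:
  M: (2) + 2·(0) − (-1) + 2·(1) − 2·(1) = 3
  L: (0) + 2·(1) − (2) + 2·(-1) − 2·(-1) = 0
  T: (1) + 2·(-1) − (2) + 2·(-1) − 2·(-2) = -1
So the dimensions are [M³ T⁻¹].

M: 3, L: 0, T: -1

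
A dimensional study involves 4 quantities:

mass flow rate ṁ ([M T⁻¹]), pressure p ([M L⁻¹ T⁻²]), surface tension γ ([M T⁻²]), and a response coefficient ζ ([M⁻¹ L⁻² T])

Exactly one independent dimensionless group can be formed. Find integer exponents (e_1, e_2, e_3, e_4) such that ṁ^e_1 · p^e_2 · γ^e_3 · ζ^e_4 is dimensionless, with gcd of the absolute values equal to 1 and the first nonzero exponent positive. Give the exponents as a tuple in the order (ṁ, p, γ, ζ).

M: e_1·(1) + e_2·(1) + e_3·(1) + e_4·(-1) = 0
L: e_1·(0) + e_2·(-1) + e_3·(0) + e_4·(-2) = 0
T: e_1·(-1) + e_2·(-2) + e_3·(-2) + e_4·(1) = 0
Solving this homogeneous linear system for the smallest-integer solution (first nonzero entry positive) gives (1, -2, 2, 1).

(1, -2, 2, 1)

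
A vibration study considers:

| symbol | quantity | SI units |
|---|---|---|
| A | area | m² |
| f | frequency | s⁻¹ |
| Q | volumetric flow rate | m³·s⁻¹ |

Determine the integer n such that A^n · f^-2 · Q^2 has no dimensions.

-3

Balance the L exponent: (2)·n from A, plus −2·(0) + 2·(3) = 6 from the rest, must sum to zero.
2n + 6 = 0, so n = -3.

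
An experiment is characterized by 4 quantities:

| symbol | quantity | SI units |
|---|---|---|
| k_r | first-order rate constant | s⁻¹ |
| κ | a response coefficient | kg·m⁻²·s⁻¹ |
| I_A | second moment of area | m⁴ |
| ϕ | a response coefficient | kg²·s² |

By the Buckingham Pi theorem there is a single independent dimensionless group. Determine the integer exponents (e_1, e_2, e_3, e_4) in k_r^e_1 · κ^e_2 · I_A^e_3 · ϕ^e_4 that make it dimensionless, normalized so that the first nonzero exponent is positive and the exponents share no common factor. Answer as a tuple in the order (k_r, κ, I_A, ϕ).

M: e_1·(0) + e_2·(1) + e_3·(0) + e_4·(2) = 0
L: e_1·(0) + e_2·(-2) + e_3·(4) + e_4·(0) = 0
T: e_1·(-1) + e_2·(-1) + e_3·(0) + e_4·(2) = 0
Solving this homogeneous linear system for the smallest-integer solution (first nonzero entry positive) gives (4, -2, -1, 1).

(4, -2, -1, 1)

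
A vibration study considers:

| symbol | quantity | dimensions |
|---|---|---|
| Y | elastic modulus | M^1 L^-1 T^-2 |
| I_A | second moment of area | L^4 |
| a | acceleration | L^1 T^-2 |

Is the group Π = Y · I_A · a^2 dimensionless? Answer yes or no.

no

Sum the exponent of each base dimension across the product:
  M: [Y]_M + [I_A]_M + 2·[a]_M = (1) + (0) + 2·(0) = 1
  L: [Y]_L + [I_A]_L + 2·[a]_L = (-1) + (4) + 2·(1) = 5
  T: [Y]_T + [I_A]_T + 2·[a]_T = (-2) + (0) + 2·(-2) = -6
Net dimensions [M L⁵ T⁻⁶] ≠ [1] — not dimensionless.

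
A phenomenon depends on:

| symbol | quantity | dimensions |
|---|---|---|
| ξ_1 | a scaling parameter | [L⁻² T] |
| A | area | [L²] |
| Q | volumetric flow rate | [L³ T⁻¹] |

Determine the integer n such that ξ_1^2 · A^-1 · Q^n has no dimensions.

Balance the L exponent: (3)·n from Q, plus 2·(-2) − (2) = -6 from the rest, must sum to zero.
3n − 6 = 0, so n = 2.

2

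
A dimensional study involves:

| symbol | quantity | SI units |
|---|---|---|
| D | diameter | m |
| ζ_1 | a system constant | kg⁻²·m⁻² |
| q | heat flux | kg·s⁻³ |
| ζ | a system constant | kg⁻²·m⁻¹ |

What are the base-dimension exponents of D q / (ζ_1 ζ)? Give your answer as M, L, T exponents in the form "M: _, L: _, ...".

M: 5, L: 4, T: -3

Collect each base-dimension exponent across the product:
  M: (0) − (-2) + (1) − (-2) = 5
  L: (1) − (-2) + (0) − (-1) = 4
  T: (0) − (0) + (-3) − (0) = -3
So the dimensions are [M⁵ L⁴ T⁻³].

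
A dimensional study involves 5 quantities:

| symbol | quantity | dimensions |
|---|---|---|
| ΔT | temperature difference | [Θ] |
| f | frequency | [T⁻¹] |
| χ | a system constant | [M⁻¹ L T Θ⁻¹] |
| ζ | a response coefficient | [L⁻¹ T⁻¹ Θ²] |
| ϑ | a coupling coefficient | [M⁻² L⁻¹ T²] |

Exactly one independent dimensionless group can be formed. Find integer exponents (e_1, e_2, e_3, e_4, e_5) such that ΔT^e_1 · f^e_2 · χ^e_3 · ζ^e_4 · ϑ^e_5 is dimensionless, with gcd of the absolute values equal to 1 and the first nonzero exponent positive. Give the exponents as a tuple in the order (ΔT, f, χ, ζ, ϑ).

(4, 3, -2, -3, 1)

M: e_1·(0) + e_2·(0) + e_3·(-1) + e_4·(0) + e_5·(-2) = 0
L: e_1·(0) + e_2·(0) + e_3·(1) + e_4·(-1) + e_5·(-1) = 0
T: e_1·(0) + e_2·(-1) + e_3·(1) + e_4·(-1) + e_5·(2) = 0
Θ: e_1·(1) + e_2·(0) + e_3·(-1) + e_4·(2) + e_5·(0) = 0
Solving this homogeneous linear system for the smallest-integer solution (first nonzero entry positive) gives (4, 3, -2, -3, 1).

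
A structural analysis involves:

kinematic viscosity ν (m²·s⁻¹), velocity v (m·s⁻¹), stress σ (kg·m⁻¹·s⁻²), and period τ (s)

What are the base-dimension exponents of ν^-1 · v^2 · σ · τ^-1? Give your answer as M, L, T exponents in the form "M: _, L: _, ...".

Collect each base-dimension exponent across the product:
  M: −(0) + 2·(0) + (1) − (0) = 1
  L: −(2) + 2·(1) + (-1) − (0) = -1
  T: −(-1) + 2·(-1) + (-2) − (1) = -4
So the dimensions are [M L⁻¹ T⁻⁴].

M: 1, L: -1, T: -4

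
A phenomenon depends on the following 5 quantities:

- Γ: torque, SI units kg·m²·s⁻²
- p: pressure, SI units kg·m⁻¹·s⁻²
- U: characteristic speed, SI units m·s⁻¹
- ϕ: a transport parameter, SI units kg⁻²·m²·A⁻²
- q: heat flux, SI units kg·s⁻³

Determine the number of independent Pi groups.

There are 5 variables and 4 base dimensions (M, L, T, I).
The dimension matrix has rank 4.
Independent dimensionless groups: 5 − 4 = 1.

1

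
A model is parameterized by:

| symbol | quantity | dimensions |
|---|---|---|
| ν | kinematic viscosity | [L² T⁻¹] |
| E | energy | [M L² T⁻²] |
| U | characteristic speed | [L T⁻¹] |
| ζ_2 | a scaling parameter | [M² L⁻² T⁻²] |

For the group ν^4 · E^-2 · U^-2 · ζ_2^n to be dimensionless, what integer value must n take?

Balance the M exponent: (2)·n from ζ_2, plus 4·(0) − 2·(1) − 2·(0) = -2 from the rest, must sum to zero.
2n − 2 = 0, so n = 1.

1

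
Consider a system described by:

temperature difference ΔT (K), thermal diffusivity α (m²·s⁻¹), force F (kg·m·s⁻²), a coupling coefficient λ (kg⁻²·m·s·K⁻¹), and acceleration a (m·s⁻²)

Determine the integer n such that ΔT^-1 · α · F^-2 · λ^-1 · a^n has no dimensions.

1

Balance the L exponent: (1)·n from a, plus −(0) + (2) − 2·(1) − (1) = -1 from the rest, must sum to zero.
n − 1 = 0, so n = 1.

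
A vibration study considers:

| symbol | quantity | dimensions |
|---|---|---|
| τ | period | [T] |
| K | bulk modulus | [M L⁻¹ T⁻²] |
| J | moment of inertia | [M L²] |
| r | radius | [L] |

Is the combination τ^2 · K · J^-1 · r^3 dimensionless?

yes

Sum the exponent of each base dimension across the product:
  M: 2·[τ]_M + [K]_M − [J]_M + 3·[r]_M = 2·(0) + (1) − (1) + 3·(0) = 0
  L: 2·[τ]_L + [K]_L − [J]_L + 3·[r]_L = 2·(0) + (-1) − (2) + 3·(1) = 0
  T: 2·[τ]_T + [K]_T − [J]_T + 3·[r]_T = 2·(1) + (-2) − (0) + 3·(0) = 0
All base exponents vanish — dimensionless.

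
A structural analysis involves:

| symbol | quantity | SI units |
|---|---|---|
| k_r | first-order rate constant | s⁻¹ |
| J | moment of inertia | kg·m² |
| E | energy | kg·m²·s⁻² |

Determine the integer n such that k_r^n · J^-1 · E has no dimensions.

-2

Balance the T exponent: (-1)·n from k_r, plus −(0) + (-2) = -2 from the rest, must sum to zero.
−n − 2 = 0, so n = -2.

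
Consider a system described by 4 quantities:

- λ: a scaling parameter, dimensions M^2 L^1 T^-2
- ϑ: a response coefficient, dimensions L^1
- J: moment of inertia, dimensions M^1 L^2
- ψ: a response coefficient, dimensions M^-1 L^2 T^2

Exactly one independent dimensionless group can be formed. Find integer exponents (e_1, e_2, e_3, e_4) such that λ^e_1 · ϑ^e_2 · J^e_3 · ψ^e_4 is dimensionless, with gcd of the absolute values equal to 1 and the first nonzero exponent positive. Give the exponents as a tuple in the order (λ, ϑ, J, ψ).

M: e_1·(2) + e_2·(0) + e_3·(1) + e_4·(-1) = 0
L: e_1·(1) + e_2·(1) + e_3·(2) + e_4·(2) = 0
T: e_1·(-2) + e_2·(0) + e_3·(0) + e_4·(2) = 0
Solving this homogeneous linear system for the smallest-integer solution (first nonzero entry positive) gives (1, -1, -1, 1).

(1, -1, -1, 1)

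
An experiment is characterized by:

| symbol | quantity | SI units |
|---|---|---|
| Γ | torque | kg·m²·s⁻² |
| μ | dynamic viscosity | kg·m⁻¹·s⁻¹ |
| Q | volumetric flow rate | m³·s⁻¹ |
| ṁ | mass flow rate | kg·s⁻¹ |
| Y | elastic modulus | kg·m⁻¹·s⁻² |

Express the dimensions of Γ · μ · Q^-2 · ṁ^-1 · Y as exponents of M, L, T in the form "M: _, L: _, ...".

Collect each base-dimension exponent across the product:
  M: (1) + (1) − 2·(0) − (1) + (1) = 2
  L: (2) + (-1) − 2·(3) − (0) + (-1) = -6
  T: (-2) + (-1) − 2·(-1) − (-1) + (-2) = -2
So the dimensions are [M² L⁻⁶ T⁻²].

M: 2, L: -6, T: -2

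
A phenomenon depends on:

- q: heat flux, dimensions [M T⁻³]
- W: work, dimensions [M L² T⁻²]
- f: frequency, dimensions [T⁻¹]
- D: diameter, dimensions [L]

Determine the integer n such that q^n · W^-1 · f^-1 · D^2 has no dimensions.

1

Balance the M exponent: (1)·n from q, plus −(1) − (0) + 2·(0) = -1 from the rest, must sum to zero.
n − 1 = 0, so n = 1.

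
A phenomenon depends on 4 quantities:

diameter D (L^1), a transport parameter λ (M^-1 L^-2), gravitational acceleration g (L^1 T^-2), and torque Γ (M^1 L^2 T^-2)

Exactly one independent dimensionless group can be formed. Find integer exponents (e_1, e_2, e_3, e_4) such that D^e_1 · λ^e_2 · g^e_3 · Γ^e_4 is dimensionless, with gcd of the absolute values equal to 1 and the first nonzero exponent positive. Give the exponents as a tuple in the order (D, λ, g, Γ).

(1, 1, -1, 1)

M: e_1·(0) + e_2·(-1) + e_3·(0) + e_4·(1) = 0
L: e_1·(1) + e_2·(-2) + e_3·(1) + e_4·(2) = 0
T: e_1·(0) + e_2·(0) + e_3·(-2) + e_4·(-2) = 0
Solving this homogeneous linear system for the smallest-integer solution (first nonzero entry positive) gives (1, 1, -1, 1).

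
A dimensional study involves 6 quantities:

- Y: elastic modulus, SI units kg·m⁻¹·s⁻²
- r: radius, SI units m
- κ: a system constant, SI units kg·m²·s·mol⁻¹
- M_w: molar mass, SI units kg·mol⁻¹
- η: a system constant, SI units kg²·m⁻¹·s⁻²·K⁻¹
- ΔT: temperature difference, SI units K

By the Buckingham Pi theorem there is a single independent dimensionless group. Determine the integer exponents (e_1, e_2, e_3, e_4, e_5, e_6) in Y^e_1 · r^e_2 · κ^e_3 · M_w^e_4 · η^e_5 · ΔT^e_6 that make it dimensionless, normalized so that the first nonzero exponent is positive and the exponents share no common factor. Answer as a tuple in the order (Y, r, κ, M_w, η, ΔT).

(2, -3, 2, -2, -1, -1)

M: e_1·(1) + e_2·(0) + e_3·(1) + e_4·(1) + e_5·(2) + e_6·(0) = 0
L: e_1·(-1) + e_2·(1) + e_3·(2) + e_4·(0) + e_5·(-1) + e_6·(0) = 0
T: e_1·(-2) + e_2·(0) + e_3·(1) + e_4·(0) + e_5·(-2) + e_6·(0) = 0
Θ: e_1·(0) + e_2·(0) + e_3·(0) + e_4·(0) + e_5·(-1) + e_6·(1) = 0
N: e_1·(0) + e_2·(0) + e_3·(-1) + e_4·(-1) + e_5·(0) + e_6·(0) = 0
Solving this homogeneous linear system for the smallest-integer solution (first nonzero entry positive) gives (2, -3, 2, -2, -1, -1).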